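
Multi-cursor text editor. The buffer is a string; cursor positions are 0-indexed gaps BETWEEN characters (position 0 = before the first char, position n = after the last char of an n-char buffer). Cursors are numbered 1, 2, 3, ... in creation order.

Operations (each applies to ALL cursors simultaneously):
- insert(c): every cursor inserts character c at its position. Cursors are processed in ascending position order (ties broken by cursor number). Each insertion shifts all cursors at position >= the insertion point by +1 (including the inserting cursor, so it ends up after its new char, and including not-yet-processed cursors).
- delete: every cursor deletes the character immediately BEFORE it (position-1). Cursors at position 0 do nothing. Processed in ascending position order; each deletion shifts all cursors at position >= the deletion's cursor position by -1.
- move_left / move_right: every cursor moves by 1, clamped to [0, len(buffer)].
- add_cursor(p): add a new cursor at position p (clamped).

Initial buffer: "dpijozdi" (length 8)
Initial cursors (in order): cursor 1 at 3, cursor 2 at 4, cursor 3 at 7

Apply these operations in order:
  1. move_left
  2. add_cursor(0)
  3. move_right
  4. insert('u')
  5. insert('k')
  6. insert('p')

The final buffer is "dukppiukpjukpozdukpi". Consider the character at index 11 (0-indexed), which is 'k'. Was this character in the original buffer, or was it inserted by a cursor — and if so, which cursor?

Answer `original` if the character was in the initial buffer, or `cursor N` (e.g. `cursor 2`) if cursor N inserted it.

Answer: cursor 2

Derivation:
After op 1 (move_left): buffer="dpijozdi" (len 8), cursors c1@2 c2@3 c3@6, authorship ........
After op 2 (add_cursor(0)): buffer="dpijozdi" (len 8), cursors c4@0 c1@2 c2@3 c3@6, authorship ........
After op 3 (move_right): buffer="dpijozdi" (len 8), cursors c4@1 c1@3 c2@4 c3@7, authorship ........
After op 4 (insert('u')): buffer="dupiujuozdui" (len 12), cursors c4@2 c1@5 c2@7 c3@11, authorship .4..1.2...3.
After op 5 (insert('k')): buffer="dukpiukjukozduki" (len 16), cursors c4@3 c1@7 c2@10 c3@15, authorship .44..11.22...33.
After op 6 (insert('p')): buffer="dukppiukpjukpozdukpi" (len 20), cursors c4@4 c1@9 c2@13 c3@19, authorship .444..111.222...333.
Authorship (.=original, N=cursor N): . 4 4 4 . . 1 1 1 . 2 2 2 . . . 3 3 3 .
Index 11: author = 2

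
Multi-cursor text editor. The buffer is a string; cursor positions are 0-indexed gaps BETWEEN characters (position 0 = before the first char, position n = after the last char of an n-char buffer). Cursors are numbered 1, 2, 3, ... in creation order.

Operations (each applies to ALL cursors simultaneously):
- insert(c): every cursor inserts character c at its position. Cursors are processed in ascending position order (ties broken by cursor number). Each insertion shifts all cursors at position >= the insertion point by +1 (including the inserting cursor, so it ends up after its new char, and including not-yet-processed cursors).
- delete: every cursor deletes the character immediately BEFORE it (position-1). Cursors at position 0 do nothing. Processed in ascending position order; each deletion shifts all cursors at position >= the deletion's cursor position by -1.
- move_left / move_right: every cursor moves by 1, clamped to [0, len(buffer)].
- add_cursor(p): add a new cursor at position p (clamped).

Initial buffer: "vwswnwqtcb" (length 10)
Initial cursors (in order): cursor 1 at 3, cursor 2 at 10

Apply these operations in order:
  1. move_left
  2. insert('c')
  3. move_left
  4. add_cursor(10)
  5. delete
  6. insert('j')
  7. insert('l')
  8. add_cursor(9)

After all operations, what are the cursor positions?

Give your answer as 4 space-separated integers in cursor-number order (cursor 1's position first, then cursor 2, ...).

After op 1 (move_left): buffer="vwswnwqtcb" (len 10), cursors c1@2 c2@9, authorship ..........
After op 2 (insert('c')): buffer="vwcswnwqtccb" (len 12), cursors c1@3 c2@11, authorship ..1.......2.
After op 3 (move_left): buffer="vwcswnwqtccb" (len 12), cursors c1@2 c2@10, authorship ..1.......2.
After op 4 (add_cursor(10)): buffer="vwcswnwqtccb" (len 12), cursors c1@2 c2@10 c3@10, authorship ..1.......2.
After op 5 (delete): buffer="vcswnwqcb" (len 9), cursors c1@1 c2@7 c3@7, authorship .1.....2.
After op 6 (insert('j')): buffer="vjcswnwqjjcb" (len 12), cursors c1@2 c2@10 c3@10, authorship .11.....232.
After op 7 (insert('l')): buffer="vjlcswnwqjjllcb" (len 15), cursors c1@3 c2@13 c3@13, authorship .111.....23232.
After op 8 (add_cursor(9)): buffer="vjlcswnwqjjllcb" (len 15), cursors c1@3 c4@9 c2@13 c3@13, authorship .111.....23232.

Answer: 3 13 13 9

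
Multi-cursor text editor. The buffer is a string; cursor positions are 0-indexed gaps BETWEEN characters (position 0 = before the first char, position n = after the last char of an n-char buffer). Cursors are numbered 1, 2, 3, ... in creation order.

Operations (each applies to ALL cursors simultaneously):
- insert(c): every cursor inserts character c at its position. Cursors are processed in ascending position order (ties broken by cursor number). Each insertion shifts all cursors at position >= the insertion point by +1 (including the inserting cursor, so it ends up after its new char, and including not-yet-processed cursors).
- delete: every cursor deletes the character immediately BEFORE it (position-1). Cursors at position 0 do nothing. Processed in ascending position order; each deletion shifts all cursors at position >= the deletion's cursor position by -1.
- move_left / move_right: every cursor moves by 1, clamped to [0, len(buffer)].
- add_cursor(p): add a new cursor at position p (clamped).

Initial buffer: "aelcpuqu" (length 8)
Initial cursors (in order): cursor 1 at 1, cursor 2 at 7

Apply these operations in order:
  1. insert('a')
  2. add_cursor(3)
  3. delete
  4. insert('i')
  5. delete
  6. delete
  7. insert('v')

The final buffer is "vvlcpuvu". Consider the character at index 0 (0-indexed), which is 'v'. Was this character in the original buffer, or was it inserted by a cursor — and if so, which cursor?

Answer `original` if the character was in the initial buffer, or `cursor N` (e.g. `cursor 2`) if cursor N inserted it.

After op 1 (insert('a')): buffer="aaelcpuqau" (len 10), cursors c1@2 c2@9, authorship .1......2.
After op 2 (add_cursor(3)): buffer="aaelcpuqau" (len 10), cursors c1@2 c3@3 c2@9, authorship .1......2.
After op 3 (delete): buffer="alcpuqu" (len 7), cursors c1@1 c3@1 c2@6, authorship .......
After op 4 (insert('i')): buffer="aiilcpuqiu" (len 10), cursors c1@3 c3@3 c2@9, authorship .13.....2.
After op 5 (delete): buffer="alcpuqu" (len 7), cursors c1@1 c3@1 c2@6, authorship .......
After op 6 (delete): buffer="lcpuu" (len 5), cursors c1@0 c3@0 c2@4, authorship .....
After op 7 (insert('v')): buffer="vvlcpuvu" (len 8), cursors c1@2 c3@2 c2@7, authorship 13....2.
Authorship (.=original, N=cursor N): 1 3 . . . . 2 .
Index 0: author = 1

Answer: cursor 1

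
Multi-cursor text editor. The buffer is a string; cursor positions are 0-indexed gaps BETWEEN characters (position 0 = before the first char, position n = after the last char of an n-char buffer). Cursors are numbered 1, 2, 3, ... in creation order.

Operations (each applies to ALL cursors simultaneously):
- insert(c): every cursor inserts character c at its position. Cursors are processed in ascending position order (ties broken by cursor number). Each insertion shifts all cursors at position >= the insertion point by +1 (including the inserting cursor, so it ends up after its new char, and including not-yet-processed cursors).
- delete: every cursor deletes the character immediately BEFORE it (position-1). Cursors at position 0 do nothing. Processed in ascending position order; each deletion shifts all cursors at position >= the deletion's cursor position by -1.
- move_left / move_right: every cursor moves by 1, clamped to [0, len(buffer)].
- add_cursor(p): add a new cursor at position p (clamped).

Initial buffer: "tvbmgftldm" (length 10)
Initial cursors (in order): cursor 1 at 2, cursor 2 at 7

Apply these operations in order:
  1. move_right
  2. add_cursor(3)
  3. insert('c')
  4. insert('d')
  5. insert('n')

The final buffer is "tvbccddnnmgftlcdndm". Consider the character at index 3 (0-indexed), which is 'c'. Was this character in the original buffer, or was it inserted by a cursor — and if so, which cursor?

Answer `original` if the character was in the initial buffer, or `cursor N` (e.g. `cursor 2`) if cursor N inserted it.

Answer: cursor 1

Derivation:
After op 1 (move_right): buffer="tvbmgftldm" (len 10), cursors c1@3 c2@8, authorship ..........
After op 2 (add_cursor(3)): buffer="tvbmgftldm" (len 10), cursors c1@3 c3@3 c2@8, authorship ..........
After op 3 (insert('c')): buffer="tvbccmgftlcdm" (len 13), cursors c1@5 c3@5 c2@11, authorship ...13.....2..
After op 4 (insert('d')): buffer="tvbccddmgftlcddm" (len 16), cursors c1@7 c3@7 c2@14, authorship ...1313.....22..
After op 5 (insert('n')): buffer="tvbccddnnmgftlcdndm" (len 19), cursors c1@9 c3@9 c2@17, authorship ...131313.....222..
Authorship (.=original, N=cursor N): . . . 1 3 1 3 1 3 . . . . . 2 2 2 . .
Index 3: author = 1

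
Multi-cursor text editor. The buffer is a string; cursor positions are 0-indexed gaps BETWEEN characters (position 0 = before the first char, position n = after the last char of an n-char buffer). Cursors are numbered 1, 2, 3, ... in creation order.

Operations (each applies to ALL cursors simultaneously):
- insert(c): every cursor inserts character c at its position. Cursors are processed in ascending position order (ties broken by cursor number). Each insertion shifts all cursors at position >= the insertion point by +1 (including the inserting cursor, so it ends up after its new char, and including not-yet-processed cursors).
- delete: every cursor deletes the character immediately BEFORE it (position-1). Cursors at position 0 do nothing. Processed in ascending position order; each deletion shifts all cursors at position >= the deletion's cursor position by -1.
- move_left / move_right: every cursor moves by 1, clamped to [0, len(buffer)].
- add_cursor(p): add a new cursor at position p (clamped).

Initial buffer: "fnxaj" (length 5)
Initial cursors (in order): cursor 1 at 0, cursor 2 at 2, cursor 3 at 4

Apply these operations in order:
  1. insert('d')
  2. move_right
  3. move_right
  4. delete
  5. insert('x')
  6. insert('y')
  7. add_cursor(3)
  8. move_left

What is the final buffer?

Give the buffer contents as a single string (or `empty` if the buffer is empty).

Answer: dfxydxxydxy

Derivation:
After op 1 (insert('d')): buffer="dfndxadj" (len 8), cursors c1@1 c2@4 c3@7, authorship 1..2..3.
After op 2 (move_right): buffer="dfndxadj" (len 8), cursors c1@2 c2@5 c3@8, authorship 1..2..3.
After op 3 (move_right): buffer="dfndxadj" (len 8), cursors c1@3 c2@6 c3@8, authorship 1..2..3.
After op 4 (delete): buffer="dfdxd" (len 5), cursors c1@2 c2@4 c3@5, authorship 1.2.3
After op 5 (insert('x')): buffer="dfxdxxdx" (len 8), cursors c1@3 c2@6 c3@8, authorship 1.12.233
After op 6 (insert('y')): buffer="dfxydxxydxy" (len 11), cursors c1@4 c2@8 c3@11, authorship 1.112.22333
After op 7 (add_cursor(3)): buffer="dfxydxxydxy" (len 11), cursors c4@3 c1@4 c2@8 c3@11, authorship 1.112.22333
After op 8 (move_left): buffer="dfxydxxydxy" (len 11), cursors c4@2 c1@3 c2@7 c3@10, authorship 1.112.22333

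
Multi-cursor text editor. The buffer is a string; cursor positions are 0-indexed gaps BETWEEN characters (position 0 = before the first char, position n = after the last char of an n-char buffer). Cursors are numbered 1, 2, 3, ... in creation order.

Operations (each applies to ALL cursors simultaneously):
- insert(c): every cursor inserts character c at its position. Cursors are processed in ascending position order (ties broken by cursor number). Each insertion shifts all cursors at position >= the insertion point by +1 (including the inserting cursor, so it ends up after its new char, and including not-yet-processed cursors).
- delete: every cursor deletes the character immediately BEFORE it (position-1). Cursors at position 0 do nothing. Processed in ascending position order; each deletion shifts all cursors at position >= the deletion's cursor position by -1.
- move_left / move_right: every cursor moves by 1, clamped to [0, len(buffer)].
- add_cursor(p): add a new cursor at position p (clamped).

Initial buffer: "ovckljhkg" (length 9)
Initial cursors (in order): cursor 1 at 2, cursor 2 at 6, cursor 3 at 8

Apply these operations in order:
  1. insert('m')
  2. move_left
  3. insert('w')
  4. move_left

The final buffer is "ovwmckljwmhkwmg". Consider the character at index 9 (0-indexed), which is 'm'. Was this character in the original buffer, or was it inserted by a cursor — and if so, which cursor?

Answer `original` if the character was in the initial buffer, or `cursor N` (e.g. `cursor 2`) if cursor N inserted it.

After op 1 (insert('m')): buffer="ovmckljmhkmg" (len 12), cursors c1@3 c2@8 c3@11, authorship ..1....2..3.
After op 2 (move_left): buffer="ovmckljmhkmg" (len 12), cursors c1@2 c2@7 c3@10, authorship ..1....2..3.
After op 3 (insert('w')): buffer="ovwmckljwmhkwmg" (len 15), cursors c1@3 c2@9 c3@13, authorship ..11....22..33.
After op 4 (move_left): buffer="ovwmckljwmhkwmg" (len 15), cursors c1@2 c2@8 c3@12, authorship ..11....22..33.
Authorship (.=original, N=cursor N): . . 1 1 . . . . 2 2 . . 3 3 .
Index 9: author = 2

Answer: cursor 2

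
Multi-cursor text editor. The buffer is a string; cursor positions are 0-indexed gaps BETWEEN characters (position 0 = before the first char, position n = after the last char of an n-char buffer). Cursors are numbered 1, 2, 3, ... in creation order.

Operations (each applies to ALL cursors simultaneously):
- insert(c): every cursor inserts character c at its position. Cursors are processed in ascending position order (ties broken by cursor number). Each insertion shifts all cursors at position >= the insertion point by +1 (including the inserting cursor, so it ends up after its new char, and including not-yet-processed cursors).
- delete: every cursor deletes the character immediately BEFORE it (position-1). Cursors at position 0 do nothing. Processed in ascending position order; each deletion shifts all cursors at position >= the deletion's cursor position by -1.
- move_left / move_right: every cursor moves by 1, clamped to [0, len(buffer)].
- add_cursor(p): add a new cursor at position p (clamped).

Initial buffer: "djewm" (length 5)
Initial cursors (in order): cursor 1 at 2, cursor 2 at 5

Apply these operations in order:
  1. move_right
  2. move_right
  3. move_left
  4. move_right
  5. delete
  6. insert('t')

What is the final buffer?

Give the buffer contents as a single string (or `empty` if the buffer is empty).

Answer: djett

Derivation:
After op 1 (move_right): buffer="djewm" (len 5), cursors c1@3 c2@5, authorship .....
After op 2 (move_right): buffer="djewm" (len 5), cursors c1@4 c2@5, authorship .....
After op 3 (move_left): buffer="djewm" (len 5), cursors c1@3 c2@4, authorship .....
After op 4 (move_right): buffer="djewm" (len 5), cursors c1@4 c2@5, authorship .....
After op 5 (delete): buffer="dje" (len 3), cursors c1@3 c2@3, authorship ...
After op 6 (insert('t')): buffer="djett" (len 5), cursors c1@5 c2@5, authorship ...12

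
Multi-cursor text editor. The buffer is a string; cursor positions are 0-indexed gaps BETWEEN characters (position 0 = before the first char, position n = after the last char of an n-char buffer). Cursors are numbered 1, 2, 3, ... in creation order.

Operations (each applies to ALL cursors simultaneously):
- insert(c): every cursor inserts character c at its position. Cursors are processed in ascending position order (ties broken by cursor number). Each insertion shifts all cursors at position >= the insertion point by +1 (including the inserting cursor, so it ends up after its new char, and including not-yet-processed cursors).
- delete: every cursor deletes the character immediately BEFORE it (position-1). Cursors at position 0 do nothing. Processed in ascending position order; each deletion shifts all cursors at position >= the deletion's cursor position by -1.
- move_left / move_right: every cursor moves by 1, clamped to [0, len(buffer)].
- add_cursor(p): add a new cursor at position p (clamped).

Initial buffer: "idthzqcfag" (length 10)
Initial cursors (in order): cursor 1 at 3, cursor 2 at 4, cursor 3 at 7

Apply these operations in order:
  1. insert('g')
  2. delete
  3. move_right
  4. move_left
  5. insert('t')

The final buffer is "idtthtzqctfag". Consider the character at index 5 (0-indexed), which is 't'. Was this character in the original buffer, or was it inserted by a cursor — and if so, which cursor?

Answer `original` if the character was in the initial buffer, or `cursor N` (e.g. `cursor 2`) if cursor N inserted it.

Answer: cursor 2

Derivation:
After op 1 (insert('g')): buffer="idtghgzqcgfag" (len 13), cursors c1@4 c2@6 c3@10, authorship ...1.2...3...
After op 2 (delete): buffer="idthzqcfag" (len 10), cursors c1@3 c2@4 c3@7, authorship ..........
After op 3 (move_right): buffer="idthzqcfag" (len 10), cursors c1@4 c2@5 c3@8, authorship ..........
After op 4 (move_left): buffer="idthzqcfag" (len 10), cursors c1@3 c2@4 c3@7, authorship ..........
After op 5 (insert('t')): buffer="idtthtzqctfag" (len 13), cursors c1@4 c2@6 c3@10, authorship ...1.2...3...
Authorship (.=original, N=cursor N): . . . 1 . 2 . . . 3 . . .
Index 5: author = 2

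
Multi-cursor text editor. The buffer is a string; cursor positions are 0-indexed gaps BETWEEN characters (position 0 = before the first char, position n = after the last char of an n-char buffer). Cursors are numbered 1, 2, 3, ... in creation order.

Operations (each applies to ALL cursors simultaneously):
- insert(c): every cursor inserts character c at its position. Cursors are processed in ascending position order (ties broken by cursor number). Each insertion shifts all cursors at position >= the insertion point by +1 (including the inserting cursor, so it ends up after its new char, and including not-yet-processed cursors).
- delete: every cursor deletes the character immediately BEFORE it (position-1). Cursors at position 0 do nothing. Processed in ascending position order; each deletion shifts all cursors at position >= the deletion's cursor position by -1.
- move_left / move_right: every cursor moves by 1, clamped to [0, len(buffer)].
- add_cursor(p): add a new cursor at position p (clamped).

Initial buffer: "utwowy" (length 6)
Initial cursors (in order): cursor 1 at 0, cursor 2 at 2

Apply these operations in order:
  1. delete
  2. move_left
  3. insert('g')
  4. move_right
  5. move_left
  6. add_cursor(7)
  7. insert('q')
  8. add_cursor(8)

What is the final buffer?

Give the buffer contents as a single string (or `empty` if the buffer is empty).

After op 1 (delete): buffer="uwowy" (len 5), cursors c1@0 c2@1, authorship .....
After op 2 (move_left): buffer="uwowy" (len 5), cursors c1@0 c2@0, authorship .....
After op 3 (insert('g')): buffer="gguwowy" (len 7), cursors c1@2 c2@2, authorship 12.....
After op 4 (move_right): buffer="gguwowy" (len 7), cursors c1@3 c2@3, authorship 12.....
After op 5 (move_left): buffer="gguwowy" (len 7), cursors c1@2 c2@2, authorship 12.....
After op 6 (add_cursor(7)): buffer="gguwowy" (len 7), cursors c1@2 c2@2 c3@7, authorship 12.....
After op 7 (insert('q')): buffer="ggqquwowyq" (len 10), cursors c1@4 c2@4 c3@10, authorship 1212.....3
After op 8 (add_cursor(8)): buffer="ggqquwowyq" (len 10), cursors c1@4 c2@4 c4@8 c3@10, authorship 1212.....3

Answer: ggqquwowyq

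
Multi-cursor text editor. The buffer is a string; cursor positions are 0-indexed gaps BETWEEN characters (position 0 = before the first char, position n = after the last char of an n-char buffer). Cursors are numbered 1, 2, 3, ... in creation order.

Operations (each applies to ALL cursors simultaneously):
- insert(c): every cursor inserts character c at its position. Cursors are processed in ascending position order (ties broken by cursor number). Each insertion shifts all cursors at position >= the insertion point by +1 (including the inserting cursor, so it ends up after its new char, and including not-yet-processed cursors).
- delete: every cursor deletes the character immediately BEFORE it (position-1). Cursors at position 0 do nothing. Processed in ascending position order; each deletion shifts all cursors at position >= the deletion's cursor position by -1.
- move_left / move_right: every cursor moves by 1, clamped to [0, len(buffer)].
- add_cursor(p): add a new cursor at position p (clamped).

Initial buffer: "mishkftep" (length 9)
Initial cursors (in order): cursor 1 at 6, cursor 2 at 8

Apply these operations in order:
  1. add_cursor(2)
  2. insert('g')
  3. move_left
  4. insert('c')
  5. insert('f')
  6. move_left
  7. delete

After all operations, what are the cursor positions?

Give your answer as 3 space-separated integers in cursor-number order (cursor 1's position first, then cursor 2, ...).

Answer: 8 12 2

Derivation:
After op 1 (add_cursor(2)): buffer="mishkftep" (len 9), cursors c3@2 c1@6 c2@8, authorship .........
After op 2 (insert('g')): buffer="migshkfgtegp" (len 12), cursors c3@3 c1@8 c2@11, authorship ..3....1..2.
After op 3 (move_left): buffer="migshkfgtegp" (len 12), cursors c3@2 c1@7 c2@10, authorship ..3....1..2.
After op 4 (insert('c')): buffer="micgshkfcgtecgp" (len 15), cursors c3@3 c1@9 c2@13, authorship ..33....11..22.
After op 5 (insert('f')): buffer="micfgshkfcfgtecfgp" (len 18), cursors c3@4 c1@11 c2@16, authorship ..333....111..222.
After op 6 (move_left): buffer="micfgshkfcfgtecfgp" (len 18), cursors c3@3 c1@10 c2@15, authorship ..333....111..222.
After op 7 (delete): buffer="mifgshkffgtefgp" (len 15), cursors c3@2 c1@8 c2@12, authorship ..33....11..22.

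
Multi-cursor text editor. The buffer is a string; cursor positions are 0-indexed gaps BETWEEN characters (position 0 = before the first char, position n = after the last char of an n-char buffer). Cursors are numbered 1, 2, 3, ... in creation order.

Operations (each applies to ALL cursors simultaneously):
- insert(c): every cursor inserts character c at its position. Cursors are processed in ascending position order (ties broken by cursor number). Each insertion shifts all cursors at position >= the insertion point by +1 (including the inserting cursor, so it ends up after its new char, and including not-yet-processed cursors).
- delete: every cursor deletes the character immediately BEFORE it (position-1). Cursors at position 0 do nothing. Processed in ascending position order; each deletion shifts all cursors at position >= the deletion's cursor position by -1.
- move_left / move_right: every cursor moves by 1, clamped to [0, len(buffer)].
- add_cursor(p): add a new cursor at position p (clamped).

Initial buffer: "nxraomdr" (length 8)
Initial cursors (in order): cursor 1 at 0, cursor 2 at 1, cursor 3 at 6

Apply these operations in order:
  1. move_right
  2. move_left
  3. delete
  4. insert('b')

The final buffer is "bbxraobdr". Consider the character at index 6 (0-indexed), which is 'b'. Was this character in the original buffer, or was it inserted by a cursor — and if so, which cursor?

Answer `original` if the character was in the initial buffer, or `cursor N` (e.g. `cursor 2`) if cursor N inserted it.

Answer: cursor 3

Derivation:
After op 1 (move_right): buffer="nxraomdr" (len 8), cursors c1@1 c2@2 c3@7, authorship ........
After op 2 (move_left): buffer="nxraomdr" (len 8), cursors c1@0 c2@1 c3@6, authorship ........
After op 3 (delete): buffer="xraodr" (len 6), cursors c1@0 c2@0 c3@4, authorship ......
After op 4 (insert('b')): buffer="bbxraobdr" (len 9), cursors c1@2 c2@2 c3@7, authorship 12....3..
Authorship (.=original, N=cursor N): 1 2 . . . . 3 . .
Index 6: author = 3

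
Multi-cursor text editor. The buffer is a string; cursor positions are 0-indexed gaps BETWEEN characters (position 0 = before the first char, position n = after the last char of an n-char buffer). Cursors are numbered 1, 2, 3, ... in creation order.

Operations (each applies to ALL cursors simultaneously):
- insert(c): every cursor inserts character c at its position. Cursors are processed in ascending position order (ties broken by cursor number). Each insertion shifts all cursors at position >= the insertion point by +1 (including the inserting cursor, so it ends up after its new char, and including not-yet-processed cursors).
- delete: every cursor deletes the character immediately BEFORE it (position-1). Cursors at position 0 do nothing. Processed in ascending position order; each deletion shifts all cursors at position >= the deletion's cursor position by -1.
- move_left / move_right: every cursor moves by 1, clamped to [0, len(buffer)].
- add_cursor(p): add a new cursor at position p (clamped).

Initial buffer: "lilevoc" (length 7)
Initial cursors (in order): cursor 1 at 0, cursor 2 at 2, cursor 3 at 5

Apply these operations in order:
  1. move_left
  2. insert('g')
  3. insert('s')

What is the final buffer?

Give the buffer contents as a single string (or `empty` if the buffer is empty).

Answer: gslgsilegsvoc

Derivation:
After op 1 (move_left): buffer="lilevoc" (len 7), cursors c1@0 c2@1 c3@4, authorship .......
After op 2 (insert('g')): buffer="glgilegvoc" (len 10), cursors c1@1 c2@3 c3@7, authorship 1.2...3...
After op 3 (insert('s')): buffer="gslgsilegsvoc" (len 13), cursors c1@2 c2@5 c3@10, authorship 11.22...33...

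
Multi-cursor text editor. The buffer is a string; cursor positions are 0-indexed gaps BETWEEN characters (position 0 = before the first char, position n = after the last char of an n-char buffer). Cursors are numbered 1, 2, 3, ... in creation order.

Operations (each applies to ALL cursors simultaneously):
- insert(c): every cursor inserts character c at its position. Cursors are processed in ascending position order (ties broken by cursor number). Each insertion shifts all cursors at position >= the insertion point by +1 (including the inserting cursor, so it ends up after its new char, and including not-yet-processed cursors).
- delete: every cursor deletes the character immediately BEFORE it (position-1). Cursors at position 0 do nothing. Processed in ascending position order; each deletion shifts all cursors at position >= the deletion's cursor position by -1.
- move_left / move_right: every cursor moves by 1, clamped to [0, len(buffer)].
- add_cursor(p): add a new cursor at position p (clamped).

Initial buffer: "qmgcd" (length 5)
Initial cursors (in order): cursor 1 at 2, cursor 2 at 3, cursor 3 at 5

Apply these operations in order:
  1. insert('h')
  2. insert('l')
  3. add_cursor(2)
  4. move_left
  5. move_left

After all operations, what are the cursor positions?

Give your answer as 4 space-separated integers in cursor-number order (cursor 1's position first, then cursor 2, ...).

After op 1 (insert('h')): buffer="qmhghcdh" (len 8), cursors c1@3 c2@5 c3@8, authorship ..1.2..3
After op 2 (insert('l')): buffer="qmhlghlcdhl" (len 11), cursors c1@4 c2@7 c3@11, authorship ..11.22..33
After op 3 (add_cursor(2)): buffer="qmhlghlcdhl" (len 11), cursors c4@2 c1@4 c2@7 c3@11, authorship ..11.22..33
After op 4 (move_left): buffer="qmhlghlcdhl" (len 11), cursors c4@1 c1@3 c2@6 c3@10, authorship ..11.22..33
After op 5 (move_left): buffer="qmhlghlcdhl" (len 11), cursors c4@0 c1@2 c2@5 c3@9, authorship ..11.22..33

Answer: 2 5 9 0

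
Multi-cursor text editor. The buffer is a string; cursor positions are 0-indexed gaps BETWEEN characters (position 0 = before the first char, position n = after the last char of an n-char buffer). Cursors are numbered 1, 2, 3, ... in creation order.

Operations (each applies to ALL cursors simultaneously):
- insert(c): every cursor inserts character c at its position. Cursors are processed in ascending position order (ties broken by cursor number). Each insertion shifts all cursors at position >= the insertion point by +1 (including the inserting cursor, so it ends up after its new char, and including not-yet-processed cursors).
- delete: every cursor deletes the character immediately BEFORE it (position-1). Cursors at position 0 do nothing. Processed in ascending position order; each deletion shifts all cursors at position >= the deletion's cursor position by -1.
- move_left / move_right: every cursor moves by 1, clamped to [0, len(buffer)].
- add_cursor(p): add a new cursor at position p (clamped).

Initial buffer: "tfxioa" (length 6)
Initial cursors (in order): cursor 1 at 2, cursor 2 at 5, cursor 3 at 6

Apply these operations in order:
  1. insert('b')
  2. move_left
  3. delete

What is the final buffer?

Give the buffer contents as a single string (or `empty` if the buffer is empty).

After op 1 (insert('b')): buffer="tfbxiobab" (len 9), cursors c1@3 c2@7 c3@9, authorship ..1...2.3
After op 2 (move_left): buffer="tfbxiobab" (len 9), cursors c1@2 c2@6 c3@8, authorship ..1...2.3
After op 3 (delete): buffer="tbxibb" (len 6), cursors c1@1 c2@4 c3@5, authorship .1..23

Answer: tbxibb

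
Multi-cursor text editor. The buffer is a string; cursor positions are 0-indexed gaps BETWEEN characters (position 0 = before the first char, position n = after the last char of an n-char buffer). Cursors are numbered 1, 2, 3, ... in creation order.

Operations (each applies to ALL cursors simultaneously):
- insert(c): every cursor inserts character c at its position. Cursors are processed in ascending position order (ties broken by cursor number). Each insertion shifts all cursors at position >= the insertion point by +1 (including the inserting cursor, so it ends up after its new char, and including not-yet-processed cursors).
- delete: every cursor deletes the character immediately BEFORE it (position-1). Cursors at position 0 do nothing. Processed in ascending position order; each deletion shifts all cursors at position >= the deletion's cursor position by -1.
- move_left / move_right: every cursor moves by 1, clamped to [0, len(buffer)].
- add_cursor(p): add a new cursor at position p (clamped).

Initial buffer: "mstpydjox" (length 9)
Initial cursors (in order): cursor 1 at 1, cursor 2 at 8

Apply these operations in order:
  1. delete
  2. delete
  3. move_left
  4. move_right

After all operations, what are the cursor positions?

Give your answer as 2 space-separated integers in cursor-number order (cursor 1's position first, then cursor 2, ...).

After op 1 (delete): buffer="stpydjx" (len 7), cursors c1@0 c2@6, authorship .......
After op 2 (delete): buffer="stpydx" (len 6), cursors c1@0 c2@5, authorship ......
After op 3 (move_left): buffer="stpydx" (len 6), cursors c1@0 c2@4, authorship ......
After op 4 (move_right): buffer="stpydx" (len 6), cursors c1@1 c2@5, authorship ......

Answer: 1 5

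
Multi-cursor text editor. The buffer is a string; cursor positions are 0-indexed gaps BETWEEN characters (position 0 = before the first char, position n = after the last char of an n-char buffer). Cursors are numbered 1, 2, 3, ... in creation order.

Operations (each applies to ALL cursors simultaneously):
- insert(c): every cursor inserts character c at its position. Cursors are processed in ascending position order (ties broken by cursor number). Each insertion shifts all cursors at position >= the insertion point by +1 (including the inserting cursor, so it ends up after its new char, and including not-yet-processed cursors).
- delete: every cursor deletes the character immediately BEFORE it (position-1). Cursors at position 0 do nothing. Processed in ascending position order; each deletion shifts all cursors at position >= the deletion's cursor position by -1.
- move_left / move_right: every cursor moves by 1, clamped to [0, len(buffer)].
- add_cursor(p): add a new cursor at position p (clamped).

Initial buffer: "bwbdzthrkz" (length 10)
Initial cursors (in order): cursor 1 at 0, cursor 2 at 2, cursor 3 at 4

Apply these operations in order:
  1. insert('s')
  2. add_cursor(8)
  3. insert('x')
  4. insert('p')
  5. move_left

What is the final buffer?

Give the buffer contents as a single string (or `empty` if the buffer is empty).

Answer: sxpbwsxpbdsxpzxpthrkz

Derivation:
After op 1 (insert('s')): buffer="sbwsbdszthrkz" (len 13), cursors c1@1 c2@4 c3@7, authorship 1..2..3......
After op 2 (add_cursor(8)): buffer="sbwsbdszthrkz" (len 13), cursors c1@1 c2@4 c3@7 c4@8, authorship 1..2..3......
After op 3 (insert('x')): buffer="sxbwsxbdsxzxthrkz" (len 17), cursors c1@2 c2@6 c3@10 c4@12, authorship 11..22..33.4.....
After op 4 (insert('p')): buffer="sxpbwsxpbdsxpzxpthrkz" (len 21), cursors c1@3 c2@8 c3@13 c4@16, authorship 111..222..333.44.....
After op 5 (move_left): buffer="sxpbwsxpbdsxpzxpthrkz" (len 21), cursors c1@2 c2@7 c3@12 c4@15, authorship 111..222..333.44.....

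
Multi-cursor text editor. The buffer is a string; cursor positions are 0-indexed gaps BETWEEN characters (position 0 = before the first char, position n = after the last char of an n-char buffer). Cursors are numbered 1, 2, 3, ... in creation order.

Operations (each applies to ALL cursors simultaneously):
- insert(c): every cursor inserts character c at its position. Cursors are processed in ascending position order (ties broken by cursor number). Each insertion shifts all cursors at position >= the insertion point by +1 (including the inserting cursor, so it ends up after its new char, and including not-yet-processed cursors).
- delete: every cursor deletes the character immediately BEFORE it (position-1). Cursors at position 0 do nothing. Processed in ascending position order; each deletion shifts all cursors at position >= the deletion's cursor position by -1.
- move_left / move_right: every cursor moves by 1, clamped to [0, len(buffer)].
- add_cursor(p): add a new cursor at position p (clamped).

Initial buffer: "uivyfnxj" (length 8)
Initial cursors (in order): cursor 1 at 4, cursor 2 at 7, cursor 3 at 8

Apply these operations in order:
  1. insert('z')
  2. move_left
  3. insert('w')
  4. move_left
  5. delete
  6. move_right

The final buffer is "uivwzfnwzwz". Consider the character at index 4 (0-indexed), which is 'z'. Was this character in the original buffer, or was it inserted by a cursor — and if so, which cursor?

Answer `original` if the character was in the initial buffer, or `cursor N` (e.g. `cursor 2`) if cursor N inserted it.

After op 1 (insert('z')): buffer="uivyzfnxzjz" (len 11), cursors c1@5 c2@9 c3@11, authorship ....1...2.3
After op 2 (move_left): buffer="uivyzfnxzjz" (len 11), cursors c1@4 c2@8 c3@10, authorship ....1...2.3
After op 3 (insert('w')): buffer="uivywzfnxwzjwz" (len 14), cursors c1@5 c2@10 c3@13, authorship ....11...22.33
After op 4 (move_left): buffer="uivywzfnxwzjwz" (len 14), cursors c1@4 c2@9 c3@12, authorship ....11...22.33
After op 5 (delete): buffer="uivwzfnwzwz" (len 11), cursors c1@3 c2@7 c3@9, authorship ...11..2233
After op 6 (move_right): buffer="uivwzfnwzwz" (len 11), cursors c1@4 c2@8 c3@10, authorship ...11..2233
Authorship (.=original, N=cursor N): . . . 1 1 . . 2 2 3 3
Index 4: author = 1

Answer: cursor 1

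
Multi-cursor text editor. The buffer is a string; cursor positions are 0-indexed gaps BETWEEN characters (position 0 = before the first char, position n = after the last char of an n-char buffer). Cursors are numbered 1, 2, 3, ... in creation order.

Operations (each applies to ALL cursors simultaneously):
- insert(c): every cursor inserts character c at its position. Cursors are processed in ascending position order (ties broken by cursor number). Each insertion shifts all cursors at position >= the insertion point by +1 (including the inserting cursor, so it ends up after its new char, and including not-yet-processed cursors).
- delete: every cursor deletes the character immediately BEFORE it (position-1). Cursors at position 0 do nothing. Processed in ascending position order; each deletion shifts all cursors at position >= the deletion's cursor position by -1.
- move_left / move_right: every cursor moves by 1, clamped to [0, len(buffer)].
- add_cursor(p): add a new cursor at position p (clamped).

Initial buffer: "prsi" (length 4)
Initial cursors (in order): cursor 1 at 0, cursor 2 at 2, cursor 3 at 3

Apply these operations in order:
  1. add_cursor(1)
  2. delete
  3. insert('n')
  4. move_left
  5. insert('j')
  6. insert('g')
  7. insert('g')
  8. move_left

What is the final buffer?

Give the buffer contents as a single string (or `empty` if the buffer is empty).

After op 1 (add_cursor(1)): buffer="prsi" (len 4), cursors c1@0 c4@1 c2@2 c3@3, authorship ....
After op 2 (delete): buffer="i" (len 1), cursors c1@0 c2@0 c3@0 c4@0, authorship .
After op 3 (insert('n')): buffer="nnnni" (len 5), cursors c1@4 c2@4 c3@4 c4@4, authorship 1234.
After op 4 (move_left): buffer="nnnni" (len 5), cursors c1@3 c2@3 c3@3 c4@3, authorship 1234.
After op 5 (insert('j')): buffer="nnnjjjjni" (len 9), cursors c1@7 c2@7 c3@7 c4@7, authorship 12312344.
After op 6 (insert('g')): buffer="nnnjjjjggggni" (len 13), cursors c1@11 c2@11 c3@11 c4@11, authorship 123123412344.
After op 7 (insert('g')): buffer="nnnjjjjggggggggni" (len 17), cursors c1@15 c2@15 c3@15 c4@15, authorship 1231234123412344.
After op 8 (move_left): buffer="nnnjjjjggggggggni" (len 17), cursors c1@14 c2@14 c3@14 c4@14, authorship 1231234123412344.

Answer: nnnjjjjggggggggni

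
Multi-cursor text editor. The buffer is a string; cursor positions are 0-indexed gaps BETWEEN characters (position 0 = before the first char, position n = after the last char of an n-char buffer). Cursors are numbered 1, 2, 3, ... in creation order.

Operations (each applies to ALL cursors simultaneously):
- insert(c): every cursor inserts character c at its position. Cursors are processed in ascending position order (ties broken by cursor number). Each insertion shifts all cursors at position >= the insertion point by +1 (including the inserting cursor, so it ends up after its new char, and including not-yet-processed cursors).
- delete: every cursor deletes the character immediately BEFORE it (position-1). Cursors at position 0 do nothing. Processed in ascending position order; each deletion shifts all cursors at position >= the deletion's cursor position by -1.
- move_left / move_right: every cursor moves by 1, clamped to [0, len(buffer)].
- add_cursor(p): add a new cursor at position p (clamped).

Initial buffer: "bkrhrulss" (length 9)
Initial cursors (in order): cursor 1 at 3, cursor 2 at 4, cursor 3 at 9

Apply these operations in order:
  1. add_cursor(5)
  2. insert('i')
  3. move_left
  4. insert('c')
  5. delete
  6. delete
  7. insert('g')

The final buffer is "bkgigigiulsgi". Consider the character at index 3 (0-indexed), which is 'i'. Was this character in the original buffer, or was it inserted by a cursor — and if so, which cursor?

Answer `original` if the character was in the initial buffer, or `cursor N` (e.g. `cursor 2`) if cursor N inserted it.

After op 1 (add_cursor(5)): buffer="bkrhrulss" (len 9), cursors c1@3 c2@4 c4@5 c3@9, authorship .........
After op 2 (insert('i')): buffer="bkrihiriulssi" (len 13), cursors c1@4 c2@6 c4@8 c3@13, authorship ...1.2.4....3
After op 3 (move_left): buffer="bkrihiriulssi" (len 13), cursors c1@3 c2@5 c4@7 c3@12, authorship ...1.2.4....3
After op 4 (insert('c')): buffer="bkrcihcirciulssci" (len 17), cursors c1@4 c2@7 c4@10 c3@16, authorship ...11.22.44....33
After op 5 (delete): buffer="bkrihiriulssi" (len 13), cursors c1@3 c2@5 c4@7 c3@12, authorship ...1.2.4....3
After op 6 (delete): buffer="bkiiiulsi" (len 9), cursors c1@2 c2@3 c4@4 c3@8, authorship ..124...3
After op 7 (insert('g')): buffer="bkgigigiulsgi" (len 13), cursors c1@3 c2@5 c4@7 c3@12, authorship ..112244...33
Authorship (.=original, N=cursor N): . . 1 1 2 2 4 4 . . . 3 3
Index 3: author = 1

Answer: cursor 1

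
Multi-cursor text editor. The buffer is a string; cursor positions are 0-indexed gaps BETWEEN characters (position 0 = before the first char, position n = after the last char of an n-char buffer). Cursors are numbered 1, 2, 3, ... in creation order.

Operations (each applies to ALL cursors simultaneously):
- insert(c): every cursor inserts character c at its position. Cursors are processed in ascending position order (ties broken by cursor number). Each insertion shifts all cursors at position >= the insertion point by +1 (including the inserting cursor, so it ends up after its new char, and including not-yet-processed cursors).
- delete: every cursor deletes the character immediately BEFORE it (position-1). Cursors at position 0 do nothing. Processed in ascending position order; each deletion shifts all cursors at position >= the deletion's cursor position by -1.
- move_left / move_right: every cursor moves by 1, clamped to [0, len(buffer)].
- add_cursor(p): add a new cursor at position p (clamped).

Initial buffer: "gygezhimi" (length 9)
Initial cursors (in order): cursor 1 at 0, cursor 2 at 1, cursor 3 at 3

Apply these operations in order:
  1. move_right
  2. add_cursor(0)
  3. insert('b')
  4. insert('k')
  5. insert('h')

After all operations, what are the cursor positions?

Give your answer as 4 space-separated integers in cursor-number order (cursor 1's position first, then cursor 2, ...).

Answer: 7 11 16 3

Derivation:
After op 1 (move_right): buffer="gygezhimi" (len 9), cursors c1@1 c2@2 c3@4, authorship .........
After op 2 (add_cursor(0)): buffer="gygezhimi" (len 9), cursors c4@0 c1@1 c2@2 c3@4, authorship .........
After op 3 (insert('b')): buffer="bgbybgebzhimi" (len 13), cursors c4@1 c1@3 c2@5 c3@8, authorship 4.1.2..3.....
After op 4 (insert('k')): buffer="bkgbkybkgebkzhimi" (len 17), cursors c4@2 c1@5 c2@8 c3@12, authorship 44.11.22..33.....
After op 5 (insert('h')): buffer="bkhgbkhybkhgebkhzhimi" (len 21), cursors c4@3 c1@7 c2@11 c3@16, authorship 444.111.222..333.....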